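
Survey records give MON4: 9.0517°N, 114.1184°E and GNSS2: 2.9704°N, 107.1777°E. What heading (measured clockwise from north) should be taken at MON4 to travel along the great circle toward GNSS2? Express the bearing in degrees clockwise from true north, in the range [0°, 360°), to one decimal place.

229.0°

Δλ = -6.9407°
y = sin Δλ · cos φ₂ = -0.120680
x = cos φ₁ sin φ₂ − sin φ₁ cos φ₂ cos Δλ = -0.104788
θ = atan2(y, x) = -130.9683° → 229.0317° (mod 360°)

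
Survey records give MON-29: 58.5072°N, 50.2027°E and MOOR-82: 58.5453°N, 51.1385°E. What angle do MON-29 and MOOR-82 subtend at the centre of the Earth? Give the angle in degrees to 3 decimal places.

Δφ = 0.0381°,  Δλ = 0.9358°
a = sin²(Δφ/2) + cos φ₁ cos φ₂ sin²(Δλ/2) = 0.000018
c = 2·arcsin(√a) = 0.008553 rad = 0.4901°

0.490°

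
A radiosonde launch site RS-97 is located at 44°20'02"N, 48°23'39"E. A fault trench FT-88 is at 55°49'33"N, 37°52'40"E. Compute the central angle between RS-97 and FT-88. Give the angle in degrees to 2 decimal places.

13.29°

RS-97: φ = +44.33389°, λ = +48.39417°
FT-88: φ = +55.82583°, λ = +37.87778°
Δφ = 11.4919°,  Δλ = -10.5164°
a = sin²(Δφ/2) + cos φ₁ cos φ₂ sin²(Δλ/2) = 0.013398
c = 2·arcsin(√a) = 0.232020 rad = 13.2938°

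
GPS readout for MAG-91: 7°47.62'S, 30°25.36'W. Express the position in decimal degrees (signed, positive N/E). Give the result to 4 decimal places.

lat: 7.7937° S → -7.7937°
lon: 30.4227° W → -30.4227°

-7.7937°, -30.4227°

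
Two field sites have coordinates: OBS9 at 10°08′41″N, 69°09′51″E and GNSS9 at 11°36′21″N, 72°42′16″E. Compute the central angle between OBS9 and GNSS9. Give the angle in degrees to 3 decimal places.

3.771°

OBS9: φ = +10.14472°, λ = +69.16417°
GNSS9: φ = +11.60583°, λ = +72.70444°
Δφ = 1.4611°,  Δλ = 3.5403°
a = sin²(Δφ/2) + cos φ₁ cos φ₂ sin²(Δλ/2) = 0.001083
c = 2·arcsin(√a) = 0.065819 rad = 3.7711°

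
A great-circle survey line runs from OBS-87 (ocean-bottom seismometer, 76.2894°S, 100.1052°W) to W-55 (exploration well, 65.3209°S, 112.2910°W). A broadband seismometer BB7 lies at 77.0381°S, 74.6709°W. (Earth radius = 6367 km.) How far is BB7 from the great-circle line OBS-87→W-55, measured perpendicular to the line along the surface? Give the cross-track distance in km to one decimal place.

456.7 km

δ₁₃ = central angle OBS-87→BB7 = 0.102398 rad  (haversine)
θ₁₃ = bearing OBS-87→BB7 = 109.539°,  θ₁₂ = bearing OBS-87→W-55 = 334.053°
dₓₜ = R·arcsin(sin δ₁₃ · sin(θ₁₃ − θ₁₂)) = 6367·arcsin(0.10222·sin(-224.514°)) = 456.679 km
|dₓₜ| = 456.679 km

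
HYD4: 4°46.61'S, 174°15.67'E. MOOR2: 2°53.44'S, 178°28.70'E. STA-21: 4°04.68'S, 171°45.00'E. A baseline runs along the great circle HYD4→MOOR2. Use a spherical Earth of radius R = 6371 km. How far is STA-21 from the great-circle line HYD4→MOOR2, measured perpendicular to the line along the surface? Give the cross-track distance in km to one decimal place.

HYD4: φ = -4.77683°, λ = +174.26117°
MOOR2: φ = -2.89067°, λ = +178.47833°
STA-21: φ = -4.07800°, λ = +171.75000°
δ₁₃ = central angle HYD4→STA-21 = 0.045367 rad  (haversine)
θ₁₃ = bearing HYD4→STA-21 = 285.496°,  θ₁₂ = bearing HYD4→MOOR2 = 66.007°
dₓₜ = R·arcsin(sin δ₁₃ · sin(θ₁₃ − θ₁₂)) = 6371·arcsin(0.04535·sin(219.489°)) = -183.771 km
|dₓₜ| = 183.771 km

183.8 km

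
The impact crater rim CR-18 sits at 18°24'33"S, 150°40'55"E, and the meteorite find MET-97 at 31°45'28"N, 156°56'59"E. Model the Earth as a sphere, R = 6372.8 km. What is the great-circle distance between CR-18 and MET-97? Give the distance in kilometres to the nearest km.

5620 km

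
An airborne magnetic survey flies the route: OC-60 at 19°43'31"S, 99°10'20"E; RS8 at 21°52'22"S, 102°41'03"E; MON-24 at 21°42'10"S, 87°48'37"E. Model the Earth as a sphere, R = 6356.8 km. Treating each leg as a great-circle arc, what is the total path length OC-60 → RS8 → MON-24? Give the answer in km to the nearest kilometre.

1967 km

OC-60: φ = -19.72528°, λ = +99.17222°
RS8: φ = -21.87278°, λ = +102.68417°
MON-24: φ = -21.70278°, λ = +87.81028°
OC-60→RS8: c = 0.068465 rad, d = 435.22 km
RS8→MON-24: c = 0.240978 rad, d = 1531.85 km
Total = 435.22 + 1531.85 = 1967.07 km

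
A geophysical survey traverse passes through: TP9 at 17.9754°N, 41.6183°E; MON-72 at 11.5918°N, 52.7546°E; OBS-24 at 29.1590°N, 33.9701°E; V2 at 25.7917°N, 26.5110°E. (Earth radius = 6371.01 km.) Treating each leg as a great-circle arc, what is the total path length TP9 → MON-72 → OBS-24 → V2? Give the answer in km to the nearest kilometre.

TP9→MON-72: c = 0.218357 rad, d = 1391.16 km
MON-72→OBS-24: c = 0.432791 rad, d = 2757.32 km
OBS-24→V2: c = 0.129552 rad, d = 825.38 km
Total = 1391.16 + 2757.32 + 825.38 = 4973.85 km

4974 km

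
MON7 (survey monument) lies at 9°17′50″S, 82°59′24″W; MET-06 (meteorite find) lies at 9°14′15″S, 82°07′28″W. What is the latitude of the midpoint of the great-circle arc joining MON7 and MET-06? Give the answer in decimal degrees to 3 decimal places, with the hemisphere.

9.268°S

MON7: φ = -9.29722°, λ = -82.99000°
MET-06: φ = -9.23750°, λ = -82.12444°
Bx = cos φ₂ cos Δλ = 0.986919,  By = cos φ₂ sin Δλ = 0.014910
φₘ = atan2(sin φ₁ + sin φ₂, √((cos φ₁ + Bx)² + By²)) = -9.26762°
λₘ = λ₁ + atan2(By, cos φ₁ + Bx) = -82.55719°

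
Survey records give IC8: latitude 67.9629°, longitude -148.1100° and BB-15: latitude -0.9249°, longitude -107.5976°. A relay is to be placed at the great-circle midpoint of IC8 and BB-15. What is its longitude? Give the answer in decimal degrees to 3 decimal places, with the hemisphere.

118.337°W

Bx = cos φ₂ cos Δλ = 0.760166,  By = cos φ₂ sin Δλ = 0.649528
φₘ = atan2(sin φ₁ + sin φ₂, √((cos φ₁ + Bx)² + By²)) = 34.84990°
λₘ = λ₁ + atan2(By, cos φ₁ + Bx) = -118.33685°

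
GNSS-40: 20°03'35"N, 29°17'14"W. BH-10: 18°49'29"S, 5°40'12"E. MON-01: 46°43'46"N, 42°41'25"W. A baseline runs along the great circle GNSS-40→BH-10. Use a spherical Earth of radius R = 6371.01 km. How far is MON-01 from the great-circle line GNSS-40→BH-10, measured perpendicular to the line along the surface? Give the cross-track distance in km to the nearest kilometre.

GNSS-40: φ = +20.05972°, λ = -29.28722°
BH-10: φ = -18.82472°, λ = +5.67000°
MON-01: φ = +46.72944°, λ = -42.69028°
δ₁₃ = central angle GNSS-40→MON-01 = 0.503141 rad  (haversine)
θ₁₃ = bearing GNSS-40→MON-01 = 340.761°,  θ₁₂ = bearing GNSS-40→BH-10 = 136.384°
dₓₜ = R·arcsin(sin δ₁₃ · sin(θ₁₃ − θ₁₂)) = 6371.01·arcsin(0.48218·sin(204.376°)) = -1276.408 km
|dₓₜ| = 1276.408 km

1276 km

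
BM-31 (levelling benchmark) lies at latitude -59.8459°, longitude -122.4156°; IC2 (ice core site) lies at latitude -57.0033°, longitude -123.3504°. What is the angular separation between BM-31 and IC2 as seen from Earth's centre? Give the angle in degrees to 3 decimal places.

2.884°

Δφ = 2.8426°,  Δλ = -0.9348°
a = sin²(Δφ/2) + cos φ₁ cos φ₂ sin²(Δλ/2) = 0.000633
c = 2·arcsin(√a) = 0.050342 rad = 2.8844°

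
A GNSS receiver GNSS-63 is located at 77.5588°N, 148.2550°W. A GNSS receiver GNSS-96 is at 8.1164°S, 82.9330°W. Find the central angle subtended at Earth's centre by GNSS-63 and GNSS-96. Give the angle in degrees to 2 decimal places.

92.80°

Δφ = -85.6752°,  Δλ = 65.3220°
a = sin²(Δφ/2) + cos φ₁ cos φ₂ sin²(Δλ/2) = 0.524411
c = 2·arcsin(√a) = 1.619637 rad = 92.7984°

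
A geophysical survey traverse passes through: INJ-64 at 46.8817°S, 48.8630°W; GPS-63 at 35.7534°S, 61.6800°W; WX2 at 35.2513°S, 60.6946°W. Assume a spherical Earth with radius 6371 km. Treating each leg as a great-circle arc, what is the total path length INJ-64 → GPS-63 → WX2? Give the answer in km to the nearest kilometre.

INJ-64→GPS-63: c = 0.256135 rad, d = 1631.83 km
GPS-63→WX2: c = 0.016517 rad, d = 105.23 km
Total = 1631.83 + 105.23 = 1737.07 km

1737 km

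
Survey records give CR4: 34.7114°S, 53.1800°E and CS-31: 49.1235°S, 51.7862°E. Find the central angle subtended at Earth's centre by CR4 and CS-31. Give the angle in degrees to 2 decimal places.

14.45°

Δφ = -14.4121°,  Δλ = -1.3938°
a = sin²(Δφ/2) + cos φ₁ cos φ₂ sin²(Δλ/2) = 0.015814
c = 2·arcsin(√a) = 0.252177 rad = 14.4487°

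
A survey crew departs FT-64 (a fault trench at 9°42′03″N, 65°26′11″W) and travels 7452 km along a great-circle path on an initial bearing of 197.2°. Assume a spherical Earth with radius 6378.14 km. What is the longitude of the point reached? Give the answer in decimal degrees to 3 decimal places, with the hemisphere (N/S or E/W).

FT-64: φ = +9.70083°, λ = -65.43639°
δ = d/R = 7452/6378.14 = 1.168366 rad
φ₂ = arcsin(sin φ₁ cos δ + cos φ₁ sin δ cos θ)
   = arcsin(0.16850·0.39166 + 0.98570·0.92011·-0.95528) = -53.16823°
λ₂ = λ₁ + atan2(sin θ sin δ cos φ₁, cos δ − sin φ₁ sin φ₂) = -92.42908°

92.429°W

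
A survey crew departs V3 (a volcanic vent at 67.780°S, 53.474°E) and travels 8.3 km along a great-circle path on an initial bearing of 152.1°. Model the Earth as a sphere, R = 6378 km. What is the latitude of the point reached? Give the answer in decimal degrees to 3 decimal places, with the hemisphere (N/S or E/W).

67.846°S

δ = d/R = 8.3/6378 = 0.001301 rad
φ₂ = arcsin(sin φ₁ cos δ + cos φ₁ sin δ cos θ)
   = arcsin(-0.92574·1.00000 + 0.37816·0.00130·-0.88377) = -67.84587°
λ₂ = λ₁ + atan2(sin θ sin δ cos φ₁, cos δ − sin φ₁ sin φ₂) = 53.56652°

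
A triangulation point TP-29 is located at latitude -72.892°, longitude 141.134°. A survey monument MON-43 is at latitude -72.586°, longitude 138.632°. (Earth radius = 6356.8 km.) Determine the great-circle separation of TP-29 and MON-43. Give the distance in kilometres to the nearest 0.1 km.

89.1 km

Δφ = 0.3060°,  Δλ = -2.5020°
a = sin²(Δφ/2) + cos φ₁ cos φ₂ sin²(Δλ/2) = 0.000049
c = 2·arcsin(√a) = 0.014014 rad = 0.8029°
d = R·c = 6356.8 × 0.014014 = 89.1 km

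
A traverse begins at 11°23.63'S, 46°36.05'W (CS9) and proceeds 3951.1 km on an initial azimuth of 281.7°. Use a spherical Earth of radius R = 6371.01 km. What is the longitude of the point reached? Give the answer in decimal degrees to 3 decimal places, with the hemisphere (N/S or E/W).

CS9: φ = -11.39383°, λ = -46.60083°
δ = d/R = 3951.1/6371.01 = 0.620169 rad
φ₂ = arcsin(sin φ₁ cos δ + cos φ₁ sin δ cos θ)
   = arcsin(-0.19755·0.81378 + 0.98029·0.58117·0.20279) = -2.59249°
λ₂ = λ₁ + atan2(sin θ sin δ cos φ₁, cos δ − sin φ₁ sin φ₂) = -81.32877°

81.329°W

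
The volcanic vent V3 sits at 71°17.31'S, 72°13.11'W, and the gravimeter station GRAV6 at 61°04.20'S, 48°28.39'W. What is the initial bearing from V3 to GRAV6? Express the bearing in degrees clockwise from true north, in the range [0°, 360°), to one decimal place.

54.6°

V3: φ = -71.28850°, λ = -72.21850°
GRAV6: φ = -61.07000°, λ = -48.47317°
Δλ = 23.7453°
y = sin Δλ · cos φ₂ = 0.194789
x = cos φ₁ sin φ₂ − sin φ₁ cos φ₂ cos Δλ = 0.138616
θ = atan2(y, x) = 54.5636° → 54.5636° (mod 360°)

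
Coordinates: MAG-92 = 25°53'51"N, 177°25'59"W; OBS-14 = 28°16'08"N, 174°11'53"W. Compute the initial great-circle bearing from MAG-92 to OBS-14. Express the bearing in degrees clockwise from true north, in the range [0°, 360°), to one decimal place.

49.8°

MAG-92: φ = +25.89750°, λ = -177.43306°
OBS-14: φ = +28.26889°, λ = -174.19806°
Δλ = 3.2350°
y = sin Δλ · cos φ₂ = 0.049701
x = cos φ₁ sin φ₂ − sin φ₁ cos φ₂ cos Δλ = 0.041990
θ = atan2(y, x) = 49.8074° → 49.8074° (mod 360°)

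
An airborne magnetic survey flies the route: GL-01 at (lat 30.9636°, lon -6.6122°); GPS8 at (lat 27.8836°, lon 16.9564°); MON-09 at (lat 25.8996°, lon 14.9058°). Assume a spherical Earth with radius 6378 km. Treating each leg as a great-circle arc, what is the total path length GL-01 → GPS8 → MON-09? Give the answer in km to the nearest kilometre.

GL-01→GPS8: c = 0.361606 rad, d = 2306.33 km
GPS8→MON-09: c = 0.047093 rad, d = 300.36 km
Total = 2306.33 + 300.36 = 2606.68 km

2607 km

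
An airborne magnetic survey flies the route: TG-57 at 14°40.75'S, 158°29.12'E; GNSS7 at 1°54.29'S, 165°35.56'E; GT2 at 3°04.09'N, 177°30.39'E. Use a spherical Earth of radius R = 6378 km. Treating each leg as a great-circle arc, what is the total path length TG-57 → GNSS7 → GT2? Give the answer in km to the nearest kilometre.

3059 km

TG-57: φ = -14.67917°, λ = +158.48533°
GNSS7: φ = -1.90483°, λ = +165.59267°
GT2: φ = +3.06817°, λ = +177.50650°
TG-57→GNSS7: c = 0.254380 rad, d = 1622.44 km
GNSS7→GT2: c = 0.225253 rad, d = 1436.66 km
Total = 1622.44 + 1436.66 = 3059.10 km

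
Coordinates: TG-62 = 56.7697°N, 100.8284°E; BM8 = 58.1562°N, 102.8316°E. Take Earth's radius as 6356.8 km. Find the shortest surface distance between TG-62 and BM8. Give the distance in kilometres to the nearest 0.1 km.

194.8 km

Δφ = 1.3865°,  Δλ = 2.0032°
a = sin²(Δφ/2) + cos φ₁ cos φ₂ sin²(Δλ/2) = 0.000235
c = 2·arcsin(√a) = 0.030644 rad = 1.7557°
d = R·c = 6356.8 × 0.030644 = 194.8 km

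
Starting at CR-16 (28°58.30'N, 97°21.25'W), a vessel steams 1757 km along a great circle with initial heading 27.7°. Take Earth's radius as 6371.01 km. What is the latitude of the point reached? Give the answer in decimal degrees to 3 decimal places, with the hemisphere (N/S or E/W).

CR-16: φ = +28.97167°, λ = -97.35417°
δ = d/R = 1757/6371.01 = 0.275780 rad
φ₂ = arcsin(sin φ₁ cos δ + cos φ₁ sin δ cos θ)
   = arcsin(0.48438·0.96221 + 0.87486·0.27230·0.88539) = 42.60923°
λ₂ = λ₁ + atan2(sin θ sin δ cos φ₁, cos δ − sin φ₁ sin φ₂) = -87.45118°

42.609°N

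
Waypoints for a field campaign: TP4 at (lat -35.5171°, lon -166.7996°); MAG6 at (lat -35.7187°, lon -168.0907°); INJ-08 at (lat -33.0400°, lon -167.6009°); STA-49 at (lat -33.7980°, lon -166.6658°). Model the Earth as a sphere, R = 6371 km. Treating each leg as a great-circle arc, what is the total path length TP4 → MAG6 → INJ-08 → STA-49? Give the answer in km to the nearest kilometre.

541 km

TP4→MAG6: c = 0.018653 rad, d = 118.84 km
MAG6→INJ-08: c = 0.047281 rad, d = 301.23 km
INJ-08→STA-49: c = 0.018989 rad, d = 120.98 km
Total = 118.84 + 301.23 + 120.98 = 541.05 km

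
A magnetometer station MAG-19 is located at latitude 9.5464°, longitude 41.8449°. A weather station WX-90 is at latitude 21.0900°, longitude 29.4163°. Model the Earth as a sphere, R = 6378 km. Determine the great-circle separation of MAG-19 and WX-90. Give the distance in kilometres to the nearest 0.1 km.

Δφ = 11.5436°,  Δλ = -12.4286°
a = sin²(Δφ/2) + cos φ₁ cos φ₂ sin²(Δλ/2) = 0.020895
c = 2·arcsin(√a) = 0.290118 rad = 16.6225°
d = R·c = 6378 × 0.290118 = 1850.4 km

1850.4 km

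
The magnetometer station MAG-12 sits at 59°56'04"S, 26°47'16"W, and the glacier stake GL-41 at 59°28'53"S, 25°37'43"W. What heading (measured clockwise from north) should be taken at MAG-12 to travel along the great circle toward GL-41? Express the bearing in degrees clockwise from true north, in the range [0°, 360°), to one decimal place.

52.7°

MAG-12: φ = -59.93444°, λ = -26.78778°
GL-41: φ = -59.48139°, λ = -25.62861°
Δλ = 1.1592°
y = sin Δλ · cos φ₂ = 0.010273
x = cos φ₁ sin φ₂ − sin φ₁ cos φ₂ cos Δλ = 0.007817
θ = atan2(y, x) = 52.7308° → 52.7308° (mod 360°)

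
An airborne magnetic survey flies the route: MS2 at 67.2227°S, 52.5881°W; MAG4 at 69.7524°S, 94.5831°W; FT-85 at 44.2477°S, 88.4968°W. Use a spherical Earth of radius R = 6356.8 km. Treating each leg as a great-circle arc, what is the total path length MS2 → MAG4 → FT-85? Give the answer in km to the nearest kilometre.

MS2→MAG4: c = 0.266803 rad, d = 1696.01 km
MAG4→FT-85: c = 0.448375 rad, d = 2850.23 km
Total = 1696.01 + 2850.23 = 4546.24 km

4546 km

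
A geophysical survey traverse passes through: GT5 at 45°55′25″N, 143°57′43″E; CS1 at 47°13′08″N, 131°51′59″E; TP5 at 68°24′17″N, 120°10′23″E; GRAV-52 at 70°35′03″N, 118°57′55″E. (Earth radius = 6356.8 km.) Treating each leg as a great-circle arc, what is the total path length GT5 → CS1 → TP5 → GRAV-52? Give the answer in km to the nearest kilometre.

3619 km

GT5: φ = +45.92361°, λ = +143.96194°
CS1: φ = +47.21889°, λ = +131.86639°
TP5: φ = +68.40472°, λ = +120.17306°
GRAV-52: φ = +70.58417°, λ = +118.96528°
GT5→CS1: c = 0.146722 rad, d = 932.68 km
CS1→TP5: c = 0.383862 rad, d = 2440.13 km
TP5→GRAV-52: c = 0.038747 rad, d = 246.30 km
Total = 932.68 + 2440.13 + 246.30 = 3619.12 km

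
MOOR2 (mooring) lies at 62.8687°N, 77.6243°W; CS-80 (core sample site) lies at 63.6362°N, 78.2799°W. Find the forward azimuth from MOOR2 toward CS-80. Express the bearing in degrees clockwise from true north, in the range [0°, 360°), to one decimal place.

Δλ = -0.6556°
y = sin Δλ · cos φ₂ = -0.005081
x = cos φ₁ sin φ₂ − sin φ₁ cos φ₂ cos Δλ = 0.013421
θ = atan2(y, x) = -20.7365° → 339.2635° (mod 360°)

339.3°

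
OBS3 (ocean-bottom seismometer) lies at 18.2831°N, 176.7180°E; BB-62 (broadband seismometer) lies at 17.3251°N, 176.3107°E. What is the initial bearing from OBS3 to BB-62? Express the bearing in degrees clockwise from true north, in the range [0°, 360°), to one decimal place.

202.1°

Δλ = -0.4073°
y = sin Δλ · cos φ₂ = -0.006786
x = cos φ₁ sin φ₂ − sin φ₁ cos φ₂ cos Δλ = -0.016712
θ = atan2(y, x) = -157.8996° → 202.1004° (mod 360°)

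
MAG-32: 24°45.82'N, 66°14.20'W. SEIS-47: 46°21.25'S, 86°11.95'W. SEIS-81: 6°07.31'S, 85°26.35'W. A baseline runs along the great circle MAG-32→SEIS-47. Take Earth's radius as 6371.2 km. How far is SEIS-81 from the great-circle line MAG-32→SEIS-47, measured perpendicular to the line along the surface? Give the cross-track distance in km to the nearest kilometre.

MAG-32: φ = +24.76367°, λ = -66.23667°
SEIS-47: φ = -46.35417°, λ = -86.19917°
SEIS-81: φ = -6.12183°, λ = -85.43917°
δ₁₃ = central angle MAG-32→SEIS-81 = 0.630112 rad  (haversine)
θ₁₃ = bearing MAG-32→SEIS-81 = 213.711°,  θ₁₂ = bearing MAG-32→SEIS-47 = 194.235°
dₓₜ = R·arcsin(sin δ₁₃ · sin(θ₁₃ − θ₁₂)) = 6371.2·arcsin(0.58924·sin(19.476°)) = 1259.873 km
|dₓₜ| = 1259.873 km

1260 km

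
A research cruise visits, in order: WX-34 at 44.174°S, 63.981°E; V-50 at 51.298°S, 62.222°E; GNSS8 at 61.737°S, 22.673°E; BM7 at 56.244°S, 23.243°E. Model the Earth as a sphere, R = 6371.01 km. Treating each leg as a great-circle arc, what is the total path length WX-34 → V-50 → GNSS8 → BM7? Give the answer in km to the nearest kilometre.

4050 km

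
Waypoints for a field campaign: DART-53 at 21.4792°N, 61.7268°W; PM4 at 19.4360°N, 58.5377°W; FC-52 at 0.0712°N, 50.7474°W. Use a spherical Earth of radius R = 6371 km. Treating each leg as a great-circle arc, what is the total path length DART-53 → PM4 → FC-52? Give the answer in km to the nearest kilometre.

2717 km

DART-53→PM4: c = 0.063173 rad, d = 402.47 km
PM4→FC-52: c = 0.363317 rad, d = 2314.69 km
Total = 402.47 + 2314.69 = 2717.16 km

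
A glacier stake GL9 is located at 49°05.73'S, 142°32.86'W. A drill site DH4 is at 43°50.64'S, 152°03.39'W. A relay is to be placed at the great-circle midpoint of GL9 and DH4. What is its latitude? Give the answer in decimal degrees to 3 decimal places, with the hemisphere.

GL9: φ = -49.09550°, λ = -142.54767°
DH4: φ = -43.84400°, λ = -152.05650°
Bx = cos φ₂ cos Δλ = 0.711319,  By = cos φ₂ sin Δλ = -0.119147
φₘ = atan2(sin φ₁ + sin φ₂, √((cos φ₁ + Bx)² + By²)) = -46.56812°
λₘ = λ₁ + atan2(By, cos φ₁ + Bx) = -147.53213°

46.568°S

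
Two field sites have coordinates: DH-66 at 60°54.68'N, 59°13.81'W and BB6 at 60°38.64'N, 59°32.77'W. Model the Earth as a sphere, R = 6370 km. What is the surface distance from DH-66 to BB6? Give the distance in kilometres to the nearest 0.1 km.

34.3 km

DH-66: φ = +60.91133°, λ = -59.23017°
BB6: φ = +60.64400°, λ = -59.54617°
Δφ = -0.2673°,  Δλ = -0.3160°
a = sin²(Δφ/2) + cos φ₁ cos φ₂ sin²(Δλ/2) = 0.000007
c = 2·arcsin(√a) = 0.005387 rad = 0.3087°
d = R·c = 6370 × 0.005387 = 34.3 km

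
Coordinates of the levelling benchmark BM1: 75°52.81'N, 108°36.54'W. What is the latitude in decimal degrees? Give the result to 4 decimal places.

75° + 52.81′/60 = 75 + 0.88017 = 75.8802°

75.8802°N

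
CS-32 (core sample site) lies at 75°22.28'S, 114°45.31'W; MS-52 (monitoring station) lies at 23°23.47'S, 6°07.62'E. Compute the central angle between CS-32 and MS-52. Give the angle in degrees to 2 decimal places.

74.62°

CS-32: φ = -75.37133°, λ = -114.75517°
MS-52: φ = -23.39117°, λ = +6.12700°
Δφ = 51.9802°,  Δλ = 120.8822°
a = sin²(Δφ/2) + cos φ₁ cos φ₂ sin²(Δλ/2) = 0.367420
c = 2·arcsin(√a) = 1.302426 rad = 74.6235°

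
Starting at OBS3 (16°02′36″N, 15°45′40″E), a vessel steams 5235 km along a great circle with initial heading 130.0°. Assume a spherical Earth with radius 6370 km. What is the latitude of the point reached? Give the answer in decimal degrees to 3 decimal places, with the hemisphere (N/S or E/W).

OBS3: φ = +16.04333°, λ = +15.76111°
δ = d/R = 5235/6370 = 0.821821 rad
φ₂ = arcsin(sin φ₁ cos δ + cos φ₁ sin δ cos θ)
   = arcsin(0.27636·0.68089 + 0.96105·0.73239·-0.64279) = -15.32304°
λ₂ = λ₁ + atan2(sin θ sin δ cos φ₁, cos δ − sin φ₁ sin φ₂) = 51.33275°

15.323°S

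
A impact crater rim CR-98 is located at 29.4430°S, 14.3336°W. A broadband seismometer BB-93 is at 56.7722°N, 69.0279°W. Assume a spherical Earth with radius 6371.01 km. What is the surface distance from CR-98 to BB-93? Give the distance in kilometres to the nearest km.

10873 km

Δφ = 86.2152°,  Δλ = -54.6943°
a = sin²(Δφ/2) + cos φ₁ cos φ₂ sin²(Δλ/2) = 0.567698
c = 2·arcsin(√a) = 1.706610 rad = 97.7816°
d = R·c = 6371.01 × 1.706610 = 10872.8 km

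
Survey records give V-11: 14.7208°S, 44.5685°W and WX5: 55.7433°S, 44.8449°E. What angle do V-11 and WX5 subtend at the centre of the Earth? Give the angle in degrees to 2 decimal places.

77.55°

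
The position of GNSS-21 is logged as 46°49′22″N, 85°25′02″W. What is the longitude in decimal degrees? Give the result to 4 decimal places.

85.4172°W

85° + 25′/60 + 2″/3600 = 85 + 0.41667 + 0.00056 = 85.4172°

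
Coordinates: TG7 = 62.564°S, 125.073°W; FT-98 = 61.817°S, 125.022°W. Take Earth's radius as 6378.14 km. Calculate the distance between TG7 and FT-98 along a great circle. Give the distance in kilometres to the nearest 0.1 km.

Δφ = 0.7470°,  Δλ = 0.0510°
a = sin²(Δφ/2) + cos φ₁ cos φ₂ sin²(Δλ/2) = 0.000043
c = 2·arcsin(√a) = 0.013044 rad = 0.7474°
d = R·c = 6378.14 × 0.013044 = 83.2 km

83.2 km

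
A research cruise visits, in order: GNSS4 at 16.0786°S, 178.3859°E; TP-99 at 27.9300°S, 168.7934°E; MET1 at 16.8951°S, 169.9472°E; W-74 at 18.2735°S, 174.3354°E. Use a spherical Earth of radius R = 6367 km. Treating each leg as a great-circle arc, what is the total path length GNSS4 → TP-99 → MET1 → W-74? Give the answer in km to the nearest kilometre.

3366 km

GNSS4→TP-99: c = 0.258348 rad, d = 1644.90 km
TP-99→MET1: c = 0.193489 rad, d = 1231.94 km
MET1→W-74: c = 0.076868 rad, d = 489.42 km
Total = 1644.90 + 1231.94 + 489.42 = 3366.26 km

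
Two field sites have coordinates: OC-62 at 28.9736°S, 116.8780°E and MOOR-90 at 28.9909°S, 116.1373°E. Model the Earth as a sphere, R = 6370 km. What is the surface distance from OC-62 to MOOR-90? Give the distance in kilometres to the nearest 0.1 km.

Δφ = -0.0173°,  Δλ = -0.7407°
a = sin²(Δφ/2) + cos φ₁ cos φ₂ sin²(Δλ/2) = 0.000032
c = 2·arcsin(√a) = 0.011313 rad = 0.6482°
d = R·c = 6370 × 0.011313 = 72.1 km

72.1 km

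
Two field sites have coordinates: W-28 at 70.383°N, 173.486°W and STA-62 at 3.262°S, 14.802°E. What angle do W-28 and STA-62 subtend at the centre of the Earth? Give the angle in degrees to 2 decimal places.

Δφ = -73.6450°,  Δλ = -171.7120°
a = sin²(Δφ/2) + cos φ₁ cos φ₂ sin²(Δλ/2) = 0.692643
c = 2·arcsin(√a) = 1.966314 rad = 112.6615°

112.66°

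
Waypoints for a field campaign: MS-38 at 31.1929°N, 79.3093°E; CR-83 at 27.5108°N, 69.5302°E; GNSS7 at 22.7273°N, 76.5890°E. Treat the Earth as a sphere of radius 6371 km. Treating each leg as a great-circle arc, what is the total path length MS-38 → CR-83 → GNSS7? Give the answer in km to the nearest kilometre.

1919 km

MS-38→CR-83: c = 0.161968 rad, d = 1031.90 km
CR-83→GNSS7: c = 0.139278 rad, d = 887.34 km
Total = 1031.90 + 887.34 = 1919.24 km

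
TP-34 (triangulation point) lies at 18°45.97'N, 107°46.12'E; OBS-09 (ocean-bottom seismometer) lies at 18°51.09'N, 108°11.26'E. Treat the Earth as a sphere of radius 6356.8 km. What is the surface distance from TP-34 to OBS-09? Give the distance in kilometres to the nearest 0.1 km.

45.0 km

TP-34: φ = +18.76617°, λ = +107.76867°
OBS-09: φ = +18.85150°, λ = +108.18767°
Δφ = 0.0853°,  Δλ = 0.4190°
a = sin²(Δφ/2) + cos φ₁ cos φ₂ sin²(Δλ/2) = 0.000013
c = 2·arcsin(√a) = 0.007081 rad = 0.4057°
d = R·c = 6356.8 × 0.007081 = 45.0 km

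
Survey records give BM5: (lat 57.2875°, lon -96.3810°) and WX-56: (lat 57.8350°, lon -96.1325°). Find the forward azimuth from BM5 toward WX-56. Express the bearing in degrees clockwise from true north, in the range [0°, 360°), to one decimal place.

Δλ = 0.2485°
y = sin Δλ · cos φ₂ = 0.002309
x = cos φ₁ sin φ₂ − sin φ₁ cos φ₂ cos Δλ = 0.009560
θ = atan2(y, x) = 13.5783° → 13.5783° (mod 360°)

13.6°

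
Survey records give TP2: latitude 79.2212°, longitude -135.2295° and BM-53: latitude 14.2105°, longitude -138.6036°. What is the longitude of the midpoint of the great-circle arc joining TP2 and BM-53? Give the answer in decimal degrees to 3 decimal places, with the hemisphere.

Bx = cos φ₂ cos Δλ = 0.967720,  By = cos φ₂ sin Δλ = -0.057054
φₘ = atan2(sin φ₁ + sin φ₂, √((cos φ₁ + Bx)² + By²)) = 46.72257°
λₘ = λ₁ + atan2(By, cos φ₁ + Bx) = -138.05811°

138.058°W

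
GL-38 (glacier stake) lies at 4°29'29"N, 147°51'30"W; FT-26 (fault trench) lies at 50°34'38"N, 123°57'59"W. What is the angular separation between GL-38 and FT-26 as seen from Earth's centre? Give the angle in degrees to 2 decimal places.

50.26°

GL-38: φ = +4.49139°, λ = -147.85833°
FT-26: φ = +50.57722°, λ = -123.96639°
Δφ = 46.0858°,  Δλ = 23.8919°
a = sin²(Δφ/2) + cos φ₁ cos φ₂ sin²(Δλ/2) = 0.180334
c = 2·arcsin(√a) = 0.877168 rad = 50.2580°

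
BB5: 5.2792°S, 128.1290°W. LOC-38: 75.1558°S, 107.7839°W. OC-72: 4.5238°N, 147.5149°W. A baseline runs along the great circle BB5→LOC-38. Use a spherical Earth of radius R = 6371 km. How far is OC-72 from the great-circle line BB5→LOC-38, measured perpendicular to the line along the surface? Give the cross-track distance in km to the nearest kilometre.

δ₁₃ = central angle BB5→OC-72 = 0.378771 rad  (haversine)
θ₁₃ = bearing BB5→OC-72 = 296.511°,  θ₁₂ = bearing BB5→LOC-38 = 174.589°
dₓₜ = R·arcsin(sin δ₁₃ · sin(θ₁₃ − θ₁₂)) = 6371·arcsin(0.36978·sin(121.922°)) = 2033.957 km
|dₓₜ| = 2033.957 km

2034 km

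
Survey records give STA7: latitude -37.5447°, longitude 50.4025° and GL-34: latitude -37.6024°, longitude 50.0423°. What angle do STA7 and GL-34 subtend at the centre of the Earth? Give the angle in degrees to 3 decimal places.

0.291°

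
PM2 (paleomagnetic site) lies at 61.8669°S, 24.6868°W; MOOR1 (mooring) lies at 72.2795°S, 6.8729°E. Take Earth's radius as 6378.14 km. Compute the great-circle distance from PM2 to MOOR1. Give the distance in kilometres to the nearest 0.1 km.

1756.8 km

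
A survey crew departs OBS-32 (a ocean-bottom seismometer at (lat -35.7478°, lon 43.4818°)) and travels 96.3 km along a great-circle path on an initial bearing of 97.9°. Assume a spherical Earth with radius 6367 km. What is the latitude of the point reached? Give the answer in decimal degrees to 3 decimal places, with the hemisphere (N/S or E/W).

δ = d/R = 96.3/6367 = 0.015125 rad
φ₂ = arcsin(sin φ₁ cos δ + cos φ₁ sin δ cos θ)
   = arcsin(-0.58422·0.99989 + 0.81160·0.01512·-0.13744) = -35.86227°
λ₂ = λ₁ + atan2(sin θ sin δ cos φ₁, cos δ − sin φ₁ sin φ₂) = 44.54097°

35.862°S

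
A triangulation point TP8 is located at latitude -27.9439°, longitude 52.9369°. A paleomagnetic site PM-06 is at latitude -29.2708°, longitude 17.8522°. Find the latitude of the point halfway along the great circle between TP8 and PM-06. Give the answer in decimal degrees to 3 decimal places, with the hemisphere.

29.769°S

Bx = cos φ₂ cos Δλ = 0.713821,  By = cos φ₂ sin Δλ = -0.501397
φₘ = atan2(sin φ₁ + sin φ₂, √((cos φ₁ + Bx)² + By²)) = -29.76884°
λₘ = λ₁ + atan2(By, cos φ₁ + Bx) = 35.50894°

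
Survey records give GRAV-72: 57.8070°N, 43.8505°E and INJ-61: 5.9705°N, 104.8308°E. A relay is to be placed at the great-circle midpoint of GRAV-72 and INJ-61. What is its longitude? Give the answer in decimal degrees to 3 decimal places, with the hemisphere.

Bx = cos φ₂ cos Δλ = 0.482479,  By = cos φ₂ sin Δλ = 0.869710
φₘ = atan2(sin φ₁ + sin φ₂, √((cos φ₁ + Bx)² + By²)) = 35.40668°
λₘ = λ₁ + atan2(By, cos φ₁ + Bx) = 84.43532°

84.435°E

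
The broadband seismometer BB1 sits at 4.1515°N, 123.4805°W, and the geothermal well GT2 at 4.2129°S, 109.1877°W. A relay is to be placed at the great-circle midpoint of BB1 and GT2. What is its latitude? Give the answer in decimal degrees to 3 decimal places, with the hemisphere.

Bx = cos φ₂ cos Δλ = 0.966428,  By = cos φ₂ sin Δλ = 0.246210
φₘ = atan2(sin φ₁ + sin φ₂, √((cos φ₁ + Bx)² + By²)) = -0.03094°
λₘ = λ₁ + atan2(By, cos φ₁ + Bx) = -116.33438°

0.031°S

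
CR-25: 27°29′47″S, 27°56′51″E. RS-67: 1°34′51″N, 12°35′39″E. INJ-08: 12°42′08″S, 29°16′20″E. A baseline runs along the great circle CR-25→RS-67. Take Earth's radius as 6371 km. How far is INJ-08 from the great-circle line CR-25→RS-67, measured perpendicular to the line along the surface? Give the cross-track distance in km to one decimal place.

926.9 km

CR-25: φ = -27.49639°, λ = +27.94750°
RS-67: φ = +1.58083°, λ = +12.59417°
INJ-08: φ = -12.70222°, λ = +29.27222°
δ₁₃ = central angle CR-25→INJ-08 = 0.259111 rad  (haversine)
θ₁₃ = bearing CR-25→INJ-08 = 5.050°,  θ₁₂ = bearing CR-25→RS-67 = 330.590°
dₓₜ = R·arcsin(sin δ₁₃ · sin(θ₁₃ − θ₁₂)) = 6371·arcsin(0.25622·sin(-325.540°)) = 926.922 km
|dₓₜ| = 926.922 km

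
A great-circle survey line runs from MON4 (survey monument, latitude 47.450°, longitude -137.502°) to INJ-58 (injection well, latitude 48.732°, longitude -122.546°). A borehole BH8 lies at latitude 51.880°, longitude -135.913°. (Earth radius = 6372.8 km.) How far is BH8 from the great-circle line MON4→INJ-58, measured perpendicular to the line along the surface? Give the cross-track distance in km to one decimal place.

δ₁₃ = central angle MON4→BH8 = 0.079369 rad  (haversine)
θ₁₃ = bearing MON4→BH8 = 12.468°,  θ₁₂ = bearing MON4→INJ-58 = 77.149°
dₓₜ = R·arcsin(sin δ₁₃ · sin(θ₁₃ − θ₁₂)) = 6372.8·arcsin(0.07929·sin(-64.680°)) = -457.127 km
|dₓₜ| = 457.127 km

457.1 km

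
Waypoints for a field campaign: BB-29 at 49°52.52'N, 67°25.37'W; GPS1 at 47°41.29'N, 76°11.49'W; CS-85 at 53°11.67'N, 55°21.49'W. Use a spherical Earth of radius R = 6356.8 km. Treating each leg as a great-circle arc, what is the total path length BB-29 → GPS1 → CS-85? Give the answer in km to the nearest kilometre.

BB-29: φ = +49.87533°, λ = -67.42283°
GPS1: φ = +47.68817°, λ = -76.19150°
CS-85: φ = +53.19450°, λ = -55.35817°
BB-29→GPS1: c = 0.107747 rad, d = 684.93 km
GPS1→CS-85: c = 0.249574 rad, d = 1586.49 km
Total = 684.93 + 1586.49 = 2271.41 km

2271 km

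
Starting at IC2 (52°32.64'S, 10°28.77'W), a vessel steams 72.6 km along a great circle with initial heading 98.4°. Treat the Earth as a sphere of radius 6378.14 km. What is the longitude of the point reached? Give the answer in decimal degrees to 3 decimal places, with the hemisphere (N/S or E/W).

9.416°W

IC2: φ = -52.54400°, λ = -10.47950°
δ = d/R = 72.6/6378.14 = 0.011383 rad
φ₂ = arcsin(sin φ₁ cos δ + cos φ₁ sin δ cos θ)
   = arcsin(-0.79382·0.99994 + 0.60815·0.01138·-0.14608) = -52.63452°
λ₂ = λ₁ + atan2(sin θ sin δ cos φ₁, cos δ − sin φ₁ sin φ₂) = -9.41638°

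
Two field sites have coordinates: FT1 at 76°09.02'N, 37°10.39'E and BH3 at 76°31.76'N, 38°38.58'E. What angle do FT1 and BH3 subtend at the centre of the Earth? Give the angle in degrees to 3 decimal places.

0.514°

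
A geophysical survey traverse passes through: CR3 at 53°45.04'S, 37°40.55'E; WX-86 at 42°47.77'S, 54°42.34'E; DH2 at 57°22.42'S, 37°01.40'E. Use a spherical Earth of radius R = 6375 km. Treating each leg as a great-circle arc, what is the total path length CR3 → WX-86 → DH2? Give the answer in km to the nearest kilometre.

CR3: φ = -53.75067°, λ = +37.67583°
WX-86: φ = -42.79617°, λ = +54.70567°
DH2: φ = -57.37367°, λ = +37.02333°
CR3→WX-86: c = 0.273788 rad, d = 1745.40 km
WX-86→DH2: c = 0.320376 rad, d = 2042.40 km
Total = 1745.40 + 2042.40 = 3787.79 km

3788 km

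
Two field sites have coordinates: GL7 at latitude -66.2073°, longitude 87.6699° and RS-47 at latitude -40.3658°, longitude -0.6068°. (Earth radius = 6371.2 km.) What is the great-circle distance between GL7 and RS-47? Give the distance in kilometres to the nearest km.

Δφ = 25.8415°,  Δλ = -88.2767°
a = sin²(Δφ/2) + cos φ₁ cos φ₂ sin²(Δλ/2) = 0.199068
c = 2·arcsin(√a) = 0.924962 rad = 52.9964°
d = R·c = 6371.2 × 0.924962 = 5893.1 km

5893 km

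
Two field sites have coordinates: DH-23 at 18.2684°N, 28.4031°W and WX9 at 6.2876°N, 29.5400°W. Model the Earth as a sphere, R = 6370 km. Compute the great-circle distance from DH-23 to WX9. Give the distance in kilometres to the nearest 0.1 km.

1337.7 km

Δφ = -11.9808°,  Δλ = -1.1369°
a = sin²(Δφ/2) + cos φ₁ cos φ₂ sin²(Δλ/2) = 0.010984
c = 2·arcsin(√a) = 0.209998 rad = 12.0320°
d = R·c = 6370 × 0.209998 = 1337.7 km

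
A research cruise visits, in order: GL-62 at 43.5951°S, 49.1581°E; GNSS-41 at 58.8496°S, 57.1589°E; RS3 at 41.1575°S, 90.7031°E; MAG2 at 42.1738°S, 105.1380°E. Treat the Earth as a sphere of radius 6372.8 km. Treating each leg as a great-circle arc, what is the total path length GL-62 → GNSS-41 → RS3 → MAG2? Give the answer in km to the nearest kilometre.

GL-62→GNSS-41: c = 0.279766 rad, d = 1782.89 km
GNSS-41→RS3: c = 0.478163 rad, d = 3047.24 km
RS3→MAG2: c = 0.188812 rad, d = 1203.26 km
Total = 1782.89 + 3047.24 + 1203.26 = 6033.39 km

6033 km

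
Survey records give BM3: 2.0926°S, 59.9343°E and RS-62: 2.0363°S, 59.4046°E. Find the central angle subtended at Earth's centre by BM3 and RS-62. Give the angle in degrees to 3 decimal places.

0.532°

Δφ = 0.0563°,  Δλ = -0.5297°
a = sin²(Δφ/2) + cos φ₁ cos φ₂ sin²(Δλ/2) = 0.000022
c = 2·arcsin(√a) = 0.009291 rad = 0.5323°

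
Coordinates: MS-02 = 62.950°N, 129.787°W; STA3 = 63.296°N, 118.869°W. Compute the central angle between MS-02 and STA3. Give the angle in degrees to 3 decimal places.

4.942°

Δφ = 0.3460°,  Δλ = 10.9180°
a = sin²(Δφ/2) + cos φ₁ cos φ₂ sin²(Δλ/2) = 0.001859
c = 2·arcsin(√a) = 0.086252 rad = 4.9419°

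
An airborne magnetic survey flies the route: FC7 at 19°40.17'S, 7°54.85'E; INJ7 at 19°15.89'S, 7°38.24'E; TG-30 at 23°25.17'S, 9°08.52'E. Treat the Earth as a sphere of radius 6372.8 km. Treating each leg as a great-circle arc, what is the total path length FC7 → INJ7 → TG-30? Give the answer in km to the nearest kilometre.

541 km

FC7: φ = -19.66950°, λ = +7.91417°
INJ7: φ = -19.26483°, λ = +7.63733°
TG-30: φ = -23.41950°, λ = +9.14200°
FC7→INJ7: c = 0.008404 rad, d = 53.56 km
INJ7→TG-30: c = 0.076525 rad, d = 487.68 km
Total = 53.56 + 487.68 = 541.24 km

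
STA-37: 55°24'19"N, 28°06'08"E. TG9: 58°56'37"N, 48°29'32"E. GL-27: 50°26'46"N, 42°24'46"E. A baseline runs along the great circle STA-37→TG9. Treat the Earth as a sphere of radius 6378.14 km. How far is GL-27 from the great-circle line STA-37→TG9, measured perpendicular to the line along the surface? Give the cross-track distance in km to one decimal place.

STA-37: φ = +55.40528°, λ = +28.10222°
TG9: φ = +58.94361°, λ = +48.49222°
GL-27: φ = +50.44611°, λ = +42.41278°
δ₁₃ = central angle STA-37→GL-27 = 0.173205 rad  (haversine)
θ₁₃ = bearing STA-37→GL-27 = 114.030°,  θ₁₂ = bearing STA-37→TG9 = 63.830°
dₓₜ = R·arcsin(sin δ₁₃ · sin(θ₁₃ − θ₁₂)) = 6378.14·arcsin(0.17234·sin(50.200°)) = 846.992 km
|dₓₜ| = 846.992 km

847.0 km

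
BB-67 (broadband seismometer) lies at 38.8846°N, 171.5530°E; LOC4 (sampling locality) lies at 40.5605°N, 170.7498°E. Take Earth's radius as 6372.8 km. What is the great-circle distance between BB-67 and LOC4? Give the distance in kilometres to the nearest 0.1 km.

198.7 km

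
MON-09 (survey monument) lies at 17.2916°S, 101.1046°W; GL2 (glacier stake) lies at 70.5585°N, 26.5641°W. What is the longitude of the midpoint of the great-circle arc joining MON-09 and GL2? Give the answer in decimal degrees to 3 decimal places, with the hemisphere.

84.016°W

Bx = cos φ₂ cos Δλ = 0.088722,  By = cos φ₂ sin Δλ = 0.320802
φₘ = atan2(sin φ₁ + sin φ₂, √((cos φ₁ + Bx)² + By²)) = 30.60401°
λₘ = λ₁ + atan2(By, cos φ₁ + Bx) = -84.01609°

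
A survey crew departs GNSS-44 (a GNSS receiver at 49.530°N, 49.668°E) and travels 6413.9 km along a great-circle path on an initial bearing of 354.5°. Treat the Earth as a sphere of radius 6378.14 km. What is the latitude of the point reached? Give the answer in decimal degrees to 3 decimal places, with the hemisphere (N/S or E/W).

δ = d/R = 6413.9/6378.14 = 1.005607 rad
φ₂ = arcsin(sin φ₁ cos δ + cos φ₁ sin δ cos θ)
   = arcsin(0.76075·0.53558 + 0.64905·0.84449·0.99540) = 72.36920°
λ₂ = λ₁ + atan2(sin θ sin δ cos φ₁, cos δ − sin φ₁ sin φ₂) = -114.83225°

72.369°N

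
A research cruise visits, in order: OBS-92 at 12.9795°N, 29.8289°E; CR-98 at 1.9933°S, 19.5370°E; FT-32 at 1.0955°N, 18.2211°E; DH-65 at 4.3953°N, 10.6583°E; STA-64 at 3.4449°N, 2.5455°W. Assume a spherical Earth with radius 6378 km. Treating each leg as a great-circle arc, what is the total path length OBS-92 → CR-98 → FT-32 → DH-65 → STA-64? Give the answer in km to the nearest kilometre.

4779 km

OBS-92→CR-98: c = 0.316343 rad, d = 2017.64 km
CR-98→FT-32: c = 0.058597 rad, d = 373.73 km
FT-32→DH-65: c = 0.143857 rad, d = 917.52 km
DH-65→STA-64: c = 0.230503 rad, d = 1470.15 km
Total = 2017.64 + 373.73 + 917.52 + 1470.15 = 4779.04 km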